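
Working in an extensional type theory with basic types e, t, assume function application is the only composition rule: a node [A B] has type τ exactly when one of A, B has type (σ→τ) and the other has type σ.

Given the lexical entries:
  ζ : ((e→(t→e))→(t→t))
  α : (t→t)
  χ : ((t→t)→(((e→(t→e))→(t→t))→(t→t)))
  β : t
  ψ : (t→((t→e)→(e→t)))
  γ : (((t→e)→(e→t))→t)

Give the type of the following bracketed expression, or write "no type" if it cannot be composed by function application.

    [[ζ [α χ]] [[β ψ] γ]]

At [α χ], χ : ((t→t)→(((e→(t→e))→(t→t))→(t→t))) takes α : (t→t), giving (((e→(t→e))→(t→t))→(t→t)).
At [ζ [α χ]], [α χ] : (((e→(t→e))→(t→t))→(t→t)) takes ζ : ((e→(t→e))→(t→t)), giving (t→t).
At [β ψ], ψ : (t→((t→e)→(e→t))) takes β : t, giving ((t→e)→(e→t)).
At [[β ψ] γ], γ : (((t→e)→(e→t))→t) takes [β ψ] : ((t→e)→(e→t)), giving t.
At [[ζ [α χ]] [[β ψ] γ]], [ζ [α χ]] : (t→t) takes [[β ψ] γ] : t, giving t.

t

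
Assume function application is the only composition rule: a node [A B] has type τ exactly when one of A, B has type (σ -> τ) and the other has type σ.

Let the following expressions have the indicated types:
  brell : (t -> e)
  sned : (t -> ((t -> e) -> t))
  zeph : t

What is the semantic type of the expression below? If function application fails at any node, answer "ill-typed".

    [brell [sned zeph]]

[sned zeph] — sned of type (t -> ((t -> e) -> t)) combines with zeph of type t: type ((t -> e) -> t).
[brell [sned zeph]] — [sned zeph] of type ((t -> e) -> t) combines with brell of type (t -> e): type t.

t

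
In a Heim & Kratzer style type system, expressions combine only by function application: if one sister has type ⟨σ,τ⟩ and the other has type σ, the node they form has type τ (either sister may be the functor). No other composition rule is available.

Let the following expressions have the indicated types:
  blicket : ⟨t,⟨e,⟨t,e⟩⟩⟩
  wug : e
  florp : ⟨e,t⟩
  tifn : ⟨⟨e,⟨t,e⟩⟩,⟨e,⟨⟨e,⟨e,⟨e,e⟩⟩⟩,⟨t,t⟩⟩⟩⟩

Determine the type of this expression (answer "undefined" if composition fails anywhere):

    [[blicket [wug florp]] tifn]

[wug florp] — florp of type ⟨e,t⟩ combines with wug of type e: type t.
[blicket [wug florp]] — blicket of type ⟨t,⟨e,⟨t,e⟩⟩⟩ combines with [wug florp] of type t: type ⟨e,⟨t,e⟩⟩.
[[blicket [wug florp]] tifn] — tifn of type ⟨⟨e,⟨t,e⟩⟩,⟨e,⟨⟨e,⟨e,⟨e,e⟩⟩⟩,⟨t,t⟩⟩⟩⟩ combines with [blicket [wug florp]] of type ⟨e,⟨t,e⟩⟩: type ⟨e,⟨⟨e,⟨e,⟨e,e⟩⟩⟩,⟨t,t⟩⟩⟩.

⟨e,⟨⟨e,⟨e,⟨e,e⟩⟩⟩,⟨t,t⟩⟩⟩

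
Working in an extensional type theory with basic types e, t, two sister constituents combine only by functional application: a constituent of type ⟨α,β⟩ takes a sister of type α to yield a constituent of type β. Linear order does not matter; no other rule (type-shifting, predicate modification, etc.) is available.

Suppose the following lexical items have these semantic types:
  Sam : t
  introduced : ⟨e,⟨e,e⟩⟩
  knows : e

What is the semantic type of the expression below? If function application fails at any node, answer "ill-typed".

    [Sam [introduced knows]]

ill-typed

[introduced knows] — introduced of type ⟨e,⟨e,e⟩⟩ combines with knows of type e: type ⟨e,e⟩.
[Sam [introduced knows]]: t and ⟨e,e⟩ cannot combine by function application — type clash.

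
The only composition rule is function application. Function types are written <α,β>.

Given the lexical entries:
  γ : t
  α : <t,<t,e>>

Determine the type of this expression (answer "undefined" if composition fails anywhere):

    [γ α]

<t,e>

At [γ α], α : <t,<t,e>> takes γ : t, giving <t,e>.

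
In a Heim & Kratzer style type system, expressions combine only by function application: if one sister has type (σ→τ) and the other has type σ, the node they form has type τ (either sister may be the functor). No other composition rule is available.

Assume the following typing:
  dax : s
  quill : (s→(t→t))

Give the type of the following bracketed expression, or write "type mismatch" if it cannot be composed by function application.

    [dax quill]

[dax quill]: (s→(t→t)) applied to s yields (t→t).

(t→t)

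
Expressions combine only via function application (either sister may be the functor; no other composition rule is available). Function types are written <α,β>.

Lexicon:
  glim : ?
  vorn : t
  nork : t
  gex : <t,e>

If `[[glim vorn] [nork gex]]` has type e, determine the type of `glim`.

At [[glim vorn] [nork gex]] (required: e): [nork gex] is e, which is not a function with range e; hence [glim vorn] is the functor — type <e,e>.
At [glim vorn] (required: <e,e>): vorn is t, which is not a function with range <e,e>; hence glim is the functor — type <t,<e,e>>.

<t,<e,e>>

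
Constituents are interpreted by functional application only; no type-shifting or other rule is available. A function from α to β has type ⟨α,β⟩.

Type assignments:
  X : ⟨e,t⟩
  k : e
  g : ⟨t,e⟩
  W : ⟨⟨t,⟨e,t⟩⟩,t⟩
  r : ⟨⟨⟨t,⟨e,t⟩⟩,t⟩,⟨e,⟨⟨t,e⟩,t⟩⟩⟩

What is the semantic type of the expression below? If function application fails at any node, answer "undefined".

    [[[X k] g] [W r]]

⟨⟨t,e⟩,t⟩

[X k] — X of type ⟨e,t⟩ combines with k of type e: type t.
[[X k] g] — g of type ⟨t,e⟩ combines with [X k] of type t: type e.
[W r] — r of type ⟨⟨⟨t,⟨e,t⟩⟩,t⟩,⟨e,⟨⟨t,e⟩,t⟩⟩⟩ combines with W of type ⟨⟨t,⟨e,t⟩⟩,t⟩: type ⟨e,⟨⟨t,e⟩,t⟩⟩.
[[[X k] g] [W r]] — [W r] of type ⟨e,⟨⟨t,e⟩,t⟩⟩ combines with [[X k] g] of type e: type ⟨⟨t,e⟩,t⟩.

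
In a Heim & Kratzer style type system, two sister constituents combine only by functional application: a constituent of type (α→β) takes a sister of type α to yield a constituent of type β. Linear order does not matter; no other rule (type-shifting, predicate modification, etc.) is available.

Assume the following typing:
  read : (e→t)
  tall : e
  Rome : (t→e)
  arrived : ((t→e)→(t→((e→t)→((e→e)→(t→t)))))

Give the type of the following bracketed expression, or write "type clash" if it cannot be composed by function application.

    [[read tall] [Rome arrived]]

[read tall] — read of type (e→t) combines with tall of type e: type t.
[Rome arrived] — arrived of type ((t→e)→(t→((e→t)→((e→e)→(t→t))))) combines with Rome of type (t→e): type (t→((e→t)→((e→e)→(t→t)))).
[[read tall] [Rome arrived]] — [Rome arrived] of type (t→((e→t)→((e→e)→(t→t)))) combines with [read tall] of type t: type ((e→t)→((e→e)→(t→t))).

((e→t)→((e→e)→(t→t)))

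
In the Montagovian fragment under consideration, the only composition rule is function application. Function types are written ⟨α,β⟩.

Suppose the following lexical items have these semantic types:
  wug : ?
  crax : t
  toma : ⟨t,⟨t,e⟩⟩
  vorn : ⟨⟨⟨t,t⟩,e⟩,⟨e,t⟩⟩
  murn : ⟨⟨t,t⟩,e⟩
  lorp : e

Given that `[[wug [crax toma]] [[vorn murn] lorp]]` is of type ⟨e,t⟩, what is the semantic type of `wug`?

[[wug [crax toma]] [[vorn murn] lorp]] must have type ⟨e,t⟩. The sister [[vorn murn] lorp] has type t; that is not a function onto ⟨e,t⟩, so [wug [crax toma]] must be the functor, of type ⟨t,⟨e,t⟩⟩.
[wug [crax toma]] must have type ⟨t,⟨e,t⟩⟩. The sister [crax toma] has type ⟨t,e⟩; that is not a function onto ⟨t,⟨e,t⟩⟩, so wug must be the functor, of type ⟨⟨t,e⟩,⟨t,⟨e,t⟩⟩⟩.

⟨⟨t,e⟩,⟨t,⟨e,t⟩⟩⟩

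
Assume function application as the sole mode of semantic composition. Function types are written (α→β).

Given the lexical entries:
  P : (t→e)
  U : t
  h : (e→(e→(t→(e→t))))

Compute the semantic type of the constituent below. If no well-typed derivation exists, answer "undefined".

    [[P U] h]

(e→(t→(e→t)))

[P U]: P is (t→e), U is t; result e.
[[P U] h]: h is (e→(e→(t→(e→t)))), [P U] is e; result (e→(t→(e→t))).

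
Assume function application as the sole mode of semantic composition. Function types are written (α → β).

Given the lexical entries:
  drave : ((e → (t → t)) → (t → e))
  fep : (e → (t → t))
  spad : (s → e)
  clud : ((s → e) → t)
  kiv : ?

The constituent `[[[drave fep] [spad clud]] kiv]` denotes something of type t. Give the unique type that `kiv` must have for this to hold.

(e → t)

[[[drave fep] [spad clud]] kiv] must have type t. The sister [[drave fep] [spad clud]] has type e; that is not a function onto t, so kiv must be the functor, of type (e → t).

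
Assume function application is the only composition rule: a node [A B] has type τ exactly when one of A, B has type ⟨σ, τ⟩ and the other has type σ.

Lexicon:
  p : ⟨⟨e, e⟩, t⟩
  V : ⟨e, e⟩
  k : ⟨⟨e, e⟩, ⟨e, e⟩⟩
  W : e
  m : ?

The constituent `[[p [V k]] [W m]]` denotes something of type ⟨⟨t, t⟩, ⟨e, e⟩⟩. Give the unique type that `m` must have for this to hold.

[[p [V k]] [W m]] must have type ⟨⟨t, t⟩, ⟨e, e⟩⟩. The sister [p [V k]] has type t; that is not a function onto ⟨⟨t, t⟩, ⟨e, e⟩⟩, so [W m] must be the functor, of type ⟨t, ⟨⟨t, t⟩, ⟨e, e⟩⟩⟩.
[W m] must have type ⟨t, ⟨⟨t, t⟩, ⟨e, e⟩⟩⟩. The sister W has type e; that is not a function onto ⟨t, ⟨⟨t, t⟩, ⟨e, e⟩⟩⟩, so m must be the functor, of type ⟨e, ⟨t, ⟨⟨t, t⟩, ⟨e, e⟩⟩⟩⟩.

⟨e, ⟨t, ⟨⟨t, t⟩, ⟨e, e⟩⟩⟩⟩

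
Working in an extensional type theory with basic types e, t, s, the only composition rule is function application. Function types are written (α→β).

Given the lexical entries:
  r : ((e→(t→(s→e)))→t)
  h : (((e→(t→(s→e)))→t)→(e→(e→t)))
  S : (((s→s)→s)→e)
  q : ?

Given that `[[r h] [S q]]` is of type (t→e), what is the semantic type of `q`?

For [[r h] [S q]] to have type (t→e) with [r h] of type (e→(e→t)), [S q] must be the function: [S q] : ((e→(e→t))→(t→e)).
For [S q] to have type ((e→(e→t))→(t→e)) with S of type (((s→s)→s)→e), q must be the function: q : ((((s→s)→s)→e)→((e→(e→t))→(t→e))).

((((s→s)→s)→e)→((e→(e→t))→(t→e)))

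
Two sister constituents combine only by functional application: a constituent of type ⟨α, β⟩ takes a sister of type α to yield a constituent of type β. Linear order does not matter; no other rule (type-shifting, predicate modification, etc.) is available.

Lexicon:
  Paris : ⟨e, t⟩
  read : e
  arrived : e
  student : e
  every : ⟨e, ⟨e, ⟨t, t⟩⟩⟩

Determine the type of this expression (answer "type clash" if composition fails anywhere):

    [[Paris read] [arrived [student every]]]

[Paris read]: ⟨e, t⟩ applied to e yields t.
[student every]: ⟨e, ⟨e, ⟨t, t⟩⟩⟩ applied to e yields ⟨e, ⟨t, t⟩⟩.
[arrived [student every]]: ⟨e, ⟨t, t⟩⟩ applied to e yields ⟨t, t⟩.
[[Paris read] [arrived [student every]]]: ⟨t, t⟩ applied to t yields t.

t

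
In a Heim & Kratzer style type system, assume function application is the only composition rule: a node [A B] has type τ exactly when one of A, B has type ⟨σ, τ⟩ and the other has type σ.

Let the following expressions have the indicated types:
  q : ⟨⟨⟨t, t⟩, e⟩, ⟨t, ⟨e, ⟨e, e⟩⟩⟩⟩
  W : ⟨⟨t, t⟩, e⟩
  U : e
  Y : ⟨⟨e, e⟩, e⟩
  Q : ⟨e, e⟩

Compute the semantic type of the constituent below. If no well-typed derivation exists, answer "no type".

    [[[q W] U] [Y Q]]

no type

[q W]: functor q : ⟨⟨⟨t, t⟩, e⟩, ⟨t, ⟨e, ⟨e, e⟩⟩⟩⟩, argument W : ⟨⟨t, t⟩, e⟩; result ⟨t, ⟨e, ⟨e, e⟩⟩⟩.
At [[q W] U]: neither ⟨t, ⟨e, ⟨e, e⟩⟩⟩ nor e can take the other as argument; the node is ill-typed.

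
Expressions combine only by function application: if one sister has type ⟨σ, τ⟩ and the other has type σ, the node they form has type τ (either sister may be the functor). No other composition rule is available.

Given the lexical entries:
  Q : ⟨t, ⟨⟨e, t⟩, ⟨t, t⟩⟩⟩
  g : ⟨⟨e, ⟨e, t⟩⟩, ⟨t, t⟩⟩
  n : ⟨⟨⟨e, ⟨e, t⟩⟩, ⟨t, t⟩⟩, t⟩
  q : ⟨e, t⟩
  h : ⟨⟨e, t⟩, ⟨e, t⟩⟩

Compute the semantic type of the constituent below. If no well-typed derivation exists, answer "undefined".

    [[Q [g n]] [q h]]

[g n]: n is ⟨⟨⟨e, ⟨e, t⟩⟩, ⟨t, t⟩⟩, t⟩, g is ⟨⟨e, ⟨e, t⟩⟩, ⟨t, t⟩⟩; result t.
[Q [g n]]: Q is ⟨t, ⟨⟨e, t⟩, ⟨t, t⟩⟩⟩, [g n] is t; result ⟨⟨e, t⟩, ⟨t, t⟩⟩.
[q h]: h is ⟨⟨e, t⟩, ⟨e, t⟩⟩, q is ⟨e, t⟩; result ⟨e, t⟩.
[[Q [g n]] [q h]]: [Q [g n]] is ⟨⟨e, t⟩, ⟨t, t⟩⟩, [q h] is ⟨e, t⟩; result ⟨t, t⟩.

⟨t, t⟩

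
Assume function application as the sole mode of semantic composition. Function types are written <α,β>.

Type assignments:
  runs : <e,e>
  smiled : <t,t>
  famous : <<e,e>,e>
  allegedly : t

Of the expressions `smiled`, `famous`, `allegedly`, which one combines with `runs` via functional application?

smiled : <t,t> — neither side's domain matches the other.
famous — combines: famous : <<e,e>,e> takes runs : <e,e> as argument, giving e.
allegedly : t — neither side's domain matches the other.

famous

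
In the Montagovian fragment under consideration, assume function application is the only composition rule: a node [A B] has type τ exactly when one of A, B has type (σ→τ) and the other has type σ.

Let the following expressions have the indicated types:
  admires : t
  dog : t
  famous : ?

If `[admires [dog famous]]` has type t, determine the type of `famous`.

(t→(t→t))

[admires [dog famous]] is required to be t. admires : t cannot yield t as functor, so [dog famous] : (t→t).
[dog famous] is required to be (t→t). dog : t cannot yield (t→t) as functor, so famous : (t→(t→t)).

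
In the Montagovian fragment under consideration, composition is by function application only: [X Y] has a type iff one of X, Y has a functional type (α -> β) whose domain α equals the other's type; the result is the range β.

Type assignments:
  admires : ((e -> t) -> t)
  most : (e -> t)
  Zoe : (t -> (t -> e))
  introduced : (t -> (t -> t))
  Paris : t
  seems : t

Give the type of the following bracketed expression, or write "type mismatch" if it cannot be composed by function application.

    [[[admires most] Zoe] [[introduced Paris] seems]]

e

[admires most]: functor admires : ((e -> t) -> t), argument most : (e -> t); result t.
[[admires most] Zoe]: functor Zoe : (t -> (t -> e)), argument [admires most] : t; result (t -> e).
[introduced Paris]: functor introduced : (t -> (t -> t)), argument Paris : t; result (t -> t).
[[introduced Paris] seems]: functor [introduced Paris] : (t -> t), argument seems : t; result t.
[[[admires most] Zoe] [[introduced Paris] seems]]: functor [[admires most] Zoe] : (t -> e), argument [[introduced Paris] seems] : t; result e.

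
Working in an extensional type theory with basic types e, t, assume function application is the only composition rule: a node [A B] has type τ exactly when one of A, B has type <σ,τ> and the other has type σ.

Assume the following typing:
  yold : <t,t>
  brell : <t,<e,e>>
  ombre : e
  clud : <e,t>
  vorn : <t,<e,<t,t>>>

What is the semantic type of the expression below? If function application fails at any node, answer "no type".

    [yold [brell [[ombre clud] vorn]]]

[ombre clud]: functor clud : <e,t>, argument ombre : e; result t.
[[ombre clud] vorn]: functor vorn : <t,<e,<t,t>>>, argument [ombre clud] : t; result <e,<t,t>>.
[brell [[ombre clud] vorn]]: <t,<e,e>> with <e,<t,t>> — neither is a function whose domain matches the other; composition fails here.

no type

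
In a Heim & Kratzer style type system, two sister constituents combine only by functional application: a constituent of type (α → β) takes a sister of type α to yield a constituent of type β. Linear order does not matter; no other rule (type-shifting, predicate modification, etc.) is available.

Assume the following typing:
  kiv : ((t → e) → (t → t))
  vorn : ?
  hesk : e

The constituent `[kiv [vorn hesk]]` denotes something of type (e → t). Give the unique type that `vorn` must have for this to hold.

(e → (((t → e) → (t → t)) → (e → t)))

For [kiv [vorn hesk]] to have type (e → t) with kiv of type ((t → e) → (t → t)), [vorn hesk] must be the function: [vorn hesk] : (((t → e) → (t → t)) → (e → t)).
For [vorn hesk] to have type (((t → e) → (t → t)) → (e → t)) with hesk of type e, vorn must be the function: vorn : (e → (((t → e) → (t → t)) → (e → t))).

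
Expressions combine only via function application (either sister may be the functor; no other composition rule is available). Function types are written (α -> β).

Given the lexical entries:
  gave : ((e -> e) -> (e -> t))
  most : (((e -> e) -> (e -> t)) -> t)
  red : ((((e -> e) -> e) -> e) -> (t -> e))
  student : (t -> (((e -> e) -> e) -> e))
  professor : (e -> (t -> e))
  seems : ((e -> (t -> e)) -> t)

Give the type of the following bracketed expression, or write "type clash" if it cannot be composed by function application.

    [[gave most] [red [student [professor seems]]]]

e

[gave most] — most of type (((e -> e) -> (e -> t)) -> t) combines with gave of type ((e -> e) -> (e -> t)): type t.
[professor seems] — seems of type ((e -> (t -> e)) -> t) combines with professor of type (e -> (t -> e)): type t.
[student [professor seems]] — student of type (t -> (((e -> e) -> e) -> e)) combines with [professor seems] of type t: type (((e -> e) -> e) -> e).
[red [student [professor seems]]] — red of type ((((e -> e) -> e) -> e) -> (t -> e)) combines with [student [professor seems]] of type (((e -> e) -> e) -> e): type (t -> e).
[[gave most] [red [student [professor seems]]]] — [red [student [professor seems]]] of type (t -> e) combines with [gave most] of type t: type e.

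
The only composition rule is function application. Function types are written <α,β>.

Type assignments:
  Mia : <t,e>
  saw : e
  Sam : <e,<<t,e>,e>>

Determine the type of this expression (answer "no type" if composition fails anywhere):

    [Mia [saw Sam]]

[saw Sam]: functor Sam : <e,<<t,e>,e>>, argument saw : e; result <<t,e>,e>.
[Mia [saw Sam]]: functor [saw Sam] : <<t,e>,e>, argument Mia : <t,e>; result e.

e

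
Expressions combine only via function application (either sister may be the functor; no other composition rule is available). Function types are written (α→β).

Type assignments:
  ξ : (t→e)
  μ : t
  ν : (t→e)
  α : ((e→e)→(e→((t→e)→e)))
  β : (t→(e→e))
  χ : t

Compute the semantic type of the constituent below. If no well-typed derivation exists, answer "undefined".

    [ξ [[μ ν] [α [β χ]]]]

e

[μ ν]: functor ν : (t→e), argument μ : t; result e.
[β χ]: functor β : (t→(e→e)), argument χ : t; result (e→e).
[α [β χ]]: functor α : ((e→e)→(e→((t→e)→e))), argument [β χ] : (e→e); result (e→((t→e)→e)).
[[μ ν] [α [β χ]]]: functor [α [β χ]] : (e→((t→e)→e)), argument [μ ν] : e; result ((t→e)→e).
[ξ [[μ ν] [α [β χ]]]]: functor [[μ ν] [α [β χ]]] : ((t→e)→e), argument ξ : (t→e); result e.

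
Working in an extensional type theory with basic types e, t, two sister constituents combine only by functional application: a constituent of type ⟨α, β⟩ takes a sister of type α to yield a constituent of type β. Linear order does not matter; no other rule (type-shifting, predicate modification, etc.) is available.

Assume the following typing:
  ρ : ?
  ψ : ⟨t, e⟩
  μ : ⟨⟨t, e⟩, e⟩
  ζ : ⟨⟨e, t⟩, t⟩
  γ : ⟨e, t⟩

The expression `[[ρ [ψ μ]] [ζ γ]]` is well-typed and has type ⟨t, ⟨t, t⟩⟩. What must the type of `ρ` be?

[[ρ [ψ μ]] [ζ γ]] is required to be ⟨t, ⟨t, t⟩⟩. [ζ γ] : t cannot yield ⟨t, ⟨t, t⟩⟩ as functor, so [ρ [ψ μ]] : ⟨t, ⟨t, ⟨t, t⟩⟩⟩.
[ρ [ψ μ]] is required to be ⟨t, ⟨t, ⟨t, t⟩⟩⟩. [ψ μ] : e cannot yield ⟨t, ⟨t, ⟨t, t⟩⟩⟩ as functor, so ρ : ⟨e, ⟨t, ⟨t, ⟨t, t⟩⟩⟩⟩.

⟨e, ⟨t, ⟨t, ⟨t, t⟩⟩⟩⟩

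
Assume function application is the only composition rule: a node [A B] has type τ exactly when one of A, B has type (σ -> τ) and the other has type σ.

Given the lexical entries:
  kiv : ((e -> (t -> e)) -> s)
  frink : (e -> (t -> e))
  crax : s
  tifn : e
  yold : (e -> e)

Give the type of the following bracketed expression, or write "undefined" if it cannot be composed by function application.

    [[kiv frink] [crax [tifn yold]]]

[kiv frink] — kiv of type ((e -> (t -> e)) -> s) combines with frink of type (e -> (t -> e)): type s.
[tifn yold] — yold of type (e -> e) combines with tifn of type e: type e.
At [crax [tifn yold]]: neither s nor e can take the other as argument; the node is ill-typed.

undefined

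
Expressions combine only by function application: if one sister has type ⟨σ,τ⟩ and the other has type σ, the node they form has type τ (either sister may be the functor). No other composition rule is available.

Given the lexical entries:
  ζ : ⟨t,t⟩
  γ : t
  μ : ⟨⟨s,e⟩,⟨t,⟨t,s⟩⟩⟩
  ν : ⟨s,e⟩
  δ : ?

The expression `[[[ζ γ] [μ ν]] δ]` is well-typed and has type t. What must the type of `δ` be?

[[[ζ γ] [μ ν]] δ] is required to be t. [[ζ γ] [μ ν]] : ⟨t,s⟩ cannot yield t as functor, so δ : ⟨⟨t,s⟩,t⟩.

⟨⟨t,s⟩,t⟩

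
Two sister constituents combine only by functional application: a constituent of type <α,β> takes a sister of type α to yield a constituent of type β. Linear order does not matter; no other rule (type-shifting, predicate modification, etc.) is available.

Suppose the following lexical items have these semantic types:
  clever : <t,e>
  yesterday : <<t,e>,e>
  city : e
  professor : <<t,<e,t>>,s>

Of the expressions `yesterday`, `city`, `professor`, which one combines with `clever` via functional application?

yesterday

yesterday — combines: yesterday : <<t,e>,e> takes clever : <t,e> as argument, giving e.
city : e — clever needs t; city needs nothing (atomic); neither fits.
professor : <<t,<e,t>>,s> — clever needs t; professor needs <t,<e,t>>; neither fits.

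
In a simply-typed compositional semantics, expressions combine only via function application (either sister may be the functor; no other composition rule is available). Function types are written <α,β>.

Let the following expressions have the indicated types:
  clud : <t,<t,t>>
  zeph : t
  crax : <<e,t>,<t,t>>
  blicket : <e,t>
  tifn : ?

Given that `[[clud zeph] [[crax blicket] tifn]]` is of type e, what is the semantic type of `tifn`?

<<t,t>,<<t,t>,e>>

For [[clud zeph] [[crax blicket] tifn]] to have type e with [clud zeph] of type <t,t>, [[crax blicket] tifn] must be the function: [[crax blicket] tifn] : <<t,t>,e>.
For [[crax blicket] tifn] to have type <<t,t>,e> with [crax blicket] of type <t,t>, tifn must be the function: tifn : <<t,t>,<<t,t>,e>>.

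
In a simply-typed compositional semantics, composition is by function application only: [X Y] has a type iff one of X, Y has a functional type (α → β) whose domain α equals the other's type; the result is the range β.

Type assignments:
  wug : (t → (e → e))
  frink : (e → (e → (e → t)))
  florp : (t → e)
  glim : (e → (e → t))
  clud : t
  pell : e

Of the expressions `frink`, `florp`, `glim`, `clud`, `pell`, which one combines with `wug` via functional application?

clud

frink : (e → (e → (e → t))) — neither side's domain matches the other.
florp : (t → e) — neither side's domain matches the other.
glim : (e → (e → t)) — neither side's domain matches the other.
clud — combines: wug : (t → (e → e)) takes clud : t as argument, giving (e → e).
pell : e — neither side's domain matches the other.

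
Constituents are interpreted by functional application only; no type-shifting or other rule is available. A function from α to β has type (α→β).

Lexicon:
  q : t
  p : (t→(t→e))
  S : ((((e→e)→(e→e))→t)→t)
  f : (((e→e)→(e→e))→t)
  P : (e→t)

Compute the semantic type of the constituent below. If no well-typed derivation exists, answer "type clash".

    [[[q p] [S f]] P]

t

[q p]: functor p : (t→(t→e)), argument q : t; result (t→e).
[S f]: functor S : ((((e→e)→(e→e))→t)→t), argument f : (((e→e)→(e→e))→t); result t.
[[q p] [S f]]: functor [q p] : (t→e), argument [S f] : t; result e.
[[[q p] [S f]] P]: functor P : (e→t), argument [[q p] [S f]] : e; result t.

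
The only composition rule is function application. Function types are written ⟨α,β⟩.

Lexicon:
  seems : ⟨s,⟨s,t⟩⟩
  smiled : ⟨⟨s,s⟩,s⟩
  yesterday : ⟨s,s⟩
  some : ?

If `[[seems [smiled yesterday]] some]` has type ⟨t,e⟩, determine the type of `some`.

[[seems [smiled yesterday]] some] is required to be ⟨t,e⟩. [seems [smiled yesterday]] : ⟨s,t⟩ cannot yield ⟨t,e⟩ as functor, so some : ⟨⟨s,t⟩,⟨t,e⟩⟩.

⟨⟨s,t⟩,⟨t,e⟩⟩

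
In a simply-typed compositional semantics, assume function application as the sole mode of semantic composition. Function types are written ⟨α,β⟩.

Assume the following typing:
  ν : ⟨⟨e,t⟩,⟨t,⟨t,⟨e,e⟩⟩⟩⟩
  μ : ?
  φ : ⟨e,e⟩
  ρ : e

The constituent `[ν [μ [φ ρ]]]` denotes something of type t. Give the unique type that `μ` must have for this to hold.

[ν [μ [φ ρ]]] is required to be t. ν : ⟨⟨e,t⟩,⟨t,⟨t,⟨e,e⟩⟩⟩⟩ cannot yield t as functor, so [μ [φ ρ]] : ⟨⟨⟨e,t⟩,⟨t,⟨t,⟨e,e⟩⟩⟩⟩,t⟩.
[μ [φ ρ]] is required to be ⟨⟨⟨e,t⟩,⟨t,⟨t,⟨e,e⟩⟩⟩⟩,t⟩. [φ ρ] : e cannot yield ⟨⟨⟨e,t⟩,⟨t,⟨t,⟨e,e⟩⟩⟩⟩,t⟩ as functor, so μ : ⟨e,⟨⟨⟨e,t⟩,⟨t,⟨t,⟨e,e⟩⟩⟩⟩,t⟩⟩.

⟨e,⟨⟨⟨e,t⟩,⟨t,⟨t,⟨e,e⟩⟩⟩⟩,t⟩⟩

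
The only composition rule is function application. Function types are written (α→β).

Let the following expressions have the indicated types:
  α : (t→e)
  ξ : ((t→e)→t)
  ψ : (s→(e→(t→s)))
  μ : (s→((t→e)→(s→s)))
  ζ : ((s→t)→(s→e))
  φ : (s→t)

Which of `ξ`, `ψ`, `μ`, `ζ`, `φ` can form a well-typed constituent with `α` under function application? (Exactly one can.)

ξ — combines: ξ : ((t→e)→t) takes α : (t→e) as argument, giving t.
ψ : (s→(e→(t→s))) — does not combine with α.
μ : (s→((t→e)→(s→s))) — does not combine with α.
ζ : ((s→t)→(s→e)) — does not combine with α.
φ : (s→t) — does not combine with α.

ξ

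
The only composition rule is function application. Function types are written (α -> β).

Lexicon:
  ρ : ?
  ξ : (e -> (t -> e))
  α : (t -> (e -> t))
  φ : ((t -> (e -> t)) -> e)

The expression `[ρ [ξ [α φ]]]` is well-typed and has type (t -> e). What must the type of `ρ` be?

For [ρ [ξ [α φ]]] to have type (t -> e) with [ξ [α φ]] of type (t -> e), ρ must be the function: ρ : ((t -> e) -> (t -> e)).

((t -> e) -> (t -> e))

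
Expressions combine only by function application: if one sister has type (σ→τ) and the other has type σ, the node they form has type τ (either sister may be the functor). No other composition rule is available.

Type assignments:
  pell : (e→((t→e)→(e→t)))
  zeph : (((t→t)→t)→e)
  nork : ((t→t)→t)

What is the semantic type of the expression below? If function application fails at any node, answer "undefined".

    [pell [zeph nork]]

[zeph nork] — zeph of type (((t→t)→t)→e) combines with nork of type ((t→t)→t): type e.
[pell [zeph nork]] — pell of type (e→((t→e)→(e→t))) combines with [zeph nork] of type e: type ((t→e)→(e→t)).

((t→e)→(e→t))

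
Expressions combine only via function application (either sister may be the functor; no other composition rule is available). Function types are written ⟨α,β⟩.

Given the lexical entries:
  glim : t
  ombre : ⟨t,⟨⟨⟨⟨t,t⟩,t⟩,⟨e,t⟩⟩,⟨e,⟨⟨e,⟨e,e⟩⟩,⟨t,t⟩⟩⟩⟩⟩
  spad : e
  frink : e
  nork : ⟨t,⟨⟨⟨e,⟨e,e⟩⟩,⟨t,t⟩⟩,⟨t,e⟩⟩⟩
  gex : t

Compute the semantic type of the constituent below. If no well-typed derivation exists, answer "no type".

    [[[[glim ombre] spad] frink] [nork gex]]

no type

[glim ombre]: functor ombre : ⟨t,⟨⟨⟨⟨t,t⟩,t⟩,⟨e,t⟩⟩,⟨e,⟨⟨e,⟨e,e⟩⟩,⟨t,t⟩⟩⟩⟩⟩, argument glim : t; result ⟨⟨⟨⟨t,t⟩,t⟩,⟨e,t⟩⟩,⟨e,⟨⟨e,⟨e,e⟩⟩,⟨t,t⟩⟩⟩⟩.
[[glim ombre] spad]: ⟨⟨⟨⟨t,t⟩,t⟩,⟨e,t⟩⟩,⟨e,⟨⟨e,⟨e,e⟩⟩,⟨t,t⟩⟩⟩⟩ with e — neither is a function whose domain matches the other; composition fails here.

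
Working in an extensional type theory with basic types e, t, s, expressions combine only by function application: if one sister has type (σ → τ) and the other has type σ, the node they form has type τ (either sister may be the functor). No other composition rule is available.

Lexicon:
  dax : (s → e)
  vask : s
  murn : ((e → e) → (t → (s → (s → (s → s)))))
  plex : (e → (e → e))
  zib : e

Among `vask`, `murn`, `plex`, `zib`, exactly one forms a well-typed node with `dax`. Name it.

vask

vask — combines: dax : (s → e) takes vask : s as argument, giving e.
murn : ((e → e) → (t → (s → (s → (s → s))))) — dax needs s; murn needs (e → e); neither fits.
plex : (e → (e → e)) — dax needs s; plex needs e; neither fits.
zib : e — dax needs s; zib needs nothing (atomic); neither fits.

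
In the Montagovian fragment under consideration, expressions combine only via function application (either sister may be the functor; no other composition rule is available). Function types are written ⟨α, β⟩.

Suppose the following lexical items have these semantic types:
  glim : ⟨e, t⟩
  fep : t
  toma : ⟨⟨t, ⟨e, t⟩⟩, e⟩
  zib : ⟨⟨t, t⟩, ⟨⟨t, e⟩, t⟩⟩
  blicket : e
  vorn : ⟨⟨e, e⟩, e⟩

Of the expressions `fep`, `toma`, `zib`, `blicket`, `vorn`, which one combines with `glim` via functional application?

fep : t — neither side's domain matches the other.
toma : ⟨⟨t, ⟨e, t⟩⟩, e⟩ — neither side's domain matches the other.
zib : ⟨⟨t, t⟩, ⟨⟨t, e⟩, t⟩⟩ — neither side's domain matches the other.
blicket — combines: glim : ⟨e, t⟩ takes blicket : e as argument, giving t.
vorn : ⟨⟨e, e⟩, e⟩ — neither side's domain matches the other.

blicket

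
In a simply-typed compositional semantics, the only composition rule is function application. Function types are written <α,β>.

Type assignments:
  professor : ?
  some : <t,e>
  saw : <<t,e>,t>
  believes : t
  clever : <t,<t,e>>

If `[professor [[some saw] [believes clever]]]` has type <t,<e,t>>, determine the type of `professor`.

<e,<t,<e,t>>>

For [professor [[some saw] [believes clever]]] to have type <t,<e,t>> with [[some saw] [believes clever]] of type e, professor must be the function: professor : <e,<t,<e,t>>>.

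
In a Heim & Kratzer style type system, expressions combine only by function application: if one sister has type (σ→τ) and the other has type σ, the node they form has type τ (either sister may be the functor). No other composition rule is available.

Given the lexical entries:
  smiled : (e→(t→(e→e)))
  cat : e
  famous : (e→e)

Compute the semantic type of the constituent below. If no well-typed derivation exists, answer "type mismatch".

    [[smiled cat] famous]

[smiled cat]: (e→(t→(e→e))) applied to e yields (t→(e→e)).
At [[smiled cat] famous]: neither (t→(e→e)) nor (e→e) can take the other as argument; the node is ill-typed.

type mismatch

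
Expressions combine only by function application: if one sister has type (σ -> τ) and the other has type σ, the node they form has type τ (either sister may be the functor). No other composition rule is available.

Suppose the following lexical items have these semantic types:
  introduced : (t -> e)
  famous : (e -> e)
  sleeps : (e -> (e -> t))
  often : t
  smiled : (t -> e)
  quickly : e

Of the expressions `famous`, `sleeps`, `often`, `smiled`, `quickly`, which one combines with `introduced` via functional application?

often

famous : (e -> e) — neither side's domain matches the other.
sleeps : (e -> (e -> t)) — neither side's domain matches the other.
often — combines: introduced : (t -> e) takes often : t as argument, giving e.
smiled : (t -> e) — neither side's domain matches the other.
quickly : e — neither side's domain matches the other.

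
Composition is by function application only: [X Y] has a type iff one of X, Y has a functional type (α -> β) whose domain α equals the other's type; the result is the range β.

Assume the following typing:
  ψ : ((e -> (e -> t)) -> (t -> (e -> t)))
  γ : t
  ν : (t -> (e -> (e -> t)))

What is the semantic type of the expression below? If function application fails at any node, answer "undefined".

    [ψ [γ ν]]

[γ ν] — ν of type (t -> (e -> (e -> t))) combines with γ of type t: type (e -> (e -> t)).
[ψ [γ ν]] — ψ of type ((e -> (e -> t)) -> (t -> (e -> t))) combines with [γ ν] of type (e -> (e -> t)): type (t -> (e -> t)).

(t -> (e -> t))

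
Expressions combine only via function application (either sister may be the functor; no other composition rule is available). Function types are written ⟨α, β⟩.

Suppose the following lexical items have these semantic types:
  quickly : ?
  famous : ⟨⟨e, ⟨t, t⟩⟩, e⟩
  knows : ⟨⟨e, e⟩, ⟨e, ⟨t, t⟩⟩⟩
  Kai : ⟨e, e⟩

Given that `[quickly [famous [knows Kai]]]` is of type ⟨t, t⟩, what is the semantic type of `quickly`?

⟨e, ⟨t, t⟩⟩

At [quickly [famous [knows Kai]]] (required: ⟨t, t⟩): [famous [knows Kai]] is e, which is not a function with range ⟨t, t⟩; hence quickly is the functor — type ⟨e, ⟨t, t⟩⟩.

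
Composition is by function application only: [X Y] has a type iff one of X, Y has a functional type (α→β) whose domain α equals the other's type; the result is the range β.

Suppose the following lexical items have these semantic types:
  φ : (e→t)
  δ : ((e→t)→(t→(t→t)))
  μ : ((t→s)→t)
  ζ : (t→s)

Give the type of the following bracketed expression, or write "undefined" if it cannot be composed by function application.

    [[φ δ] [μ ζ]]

[φ δ]: δ is ((e→t)→(t→(t→t))), φ is (e→t); result (t→(t→t)).
[μ ζ]: μ is ((t→s)→t), ζ is (t→s); result t.
[[φ δ] [μ ζ]]: [φ δ] is (t→(t→t)), [μ ζ] is t; result (t→t).

(t→t)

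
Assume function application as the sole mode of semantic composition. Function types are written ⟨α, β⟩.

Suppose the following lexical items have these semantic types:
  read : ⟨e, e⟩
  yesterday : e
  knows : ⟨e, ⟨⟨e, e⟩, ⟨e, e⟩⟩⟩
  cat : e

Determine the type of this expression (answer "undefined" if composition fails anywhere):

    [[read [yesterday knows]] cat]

At [yesterday knows], knows : ⟨e, ⟨⟨e, e⟩, ⟨e, e⟩⟩⟩ takes yesterday : e, giving ⟨⟨e, e⟩, ⟨e, e⟩⟩.
At [read [yesterday knows]], [yesterday knows] : ⟨⟨e, e⟩, ⟨e, e⟩⟩ takes read : ⟨e, e⟩, giving ⟨e, e⟩.
At [[read [yesterday knows]] cat], [read [yesterday knows]] : ⟨e, e⟩ takes cat : e, giving e.

e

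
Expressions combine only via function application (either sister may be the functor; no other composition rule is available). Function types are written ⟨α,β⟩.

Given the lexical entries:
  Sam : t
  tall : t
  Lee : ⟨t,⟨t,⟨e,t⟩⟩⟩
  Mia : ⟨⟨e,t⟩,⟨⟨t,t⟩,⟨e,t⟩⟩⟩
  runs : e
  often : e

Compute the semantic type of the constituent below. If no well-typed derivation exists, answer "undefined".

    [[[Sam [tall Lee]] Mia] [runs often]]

undefined

[tall Lee]: ⟨t,⟨t,⟨e,t⟩⟩⟩ applied to t yields ⟨t,⟨e,t⟩⟩.
[Sam [tall Lee]]: ⟨t,⟨e,t⟩⟩ applied to t yields ⟨e,t⟩.
[[Sam [tall Lee]] Mia]: ⟨⟨e,t⟩,⟨⟨t,t⟩,⟨e,t⟩⟩⟩ applied to ⟨e,t⟩ yields ⟨⟨t,t⟩,⟨e,t⟩⟩.
[runs often]: e with e — neither is a function whose domain matches the other; composition fails here.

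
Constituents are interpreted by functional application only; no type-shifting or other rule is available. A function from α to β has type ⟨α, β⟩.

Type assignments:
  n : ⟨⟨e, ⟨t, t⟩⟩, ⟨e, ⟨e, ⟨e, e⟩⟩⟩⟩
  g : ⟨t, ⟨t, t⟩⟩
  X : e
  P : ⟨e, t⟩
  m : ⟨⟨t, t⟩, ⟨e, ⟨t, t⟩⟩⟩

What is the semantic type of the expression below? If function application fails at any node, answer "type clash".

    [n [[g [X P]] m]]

⟨e, ⟨e, ⟨e, e⟩⟩⟩

At [X P], P : ⟨e, t⟩ takes X : e, giving t.
At [g [X P]], g : ⟨t, ⟨t, t⟩⟩ takes [X P] : t, giving ⟨t, t⟩.
At [[g [X P]] m], m : ⟨⟨t, t⟩, ⟨e, ⟨t, t⟩⟩⟩ takes [g [X P]] : ⟨t, t⟩, giving ⟨e, ⟨t, t⟩⟩.
At [n [[g [X P]] m]], n : ⟨⟨e, ⟨t, t⟩⟩, ⟨e, ⟨e, ⟨e, e⟩⟩⟩⟩ takes [[g [X P]] m] : ⟨e, ⟨t, t⟩⟩, giving ⟨e, ⟨e, ⟨e, e⟩⟩⟩.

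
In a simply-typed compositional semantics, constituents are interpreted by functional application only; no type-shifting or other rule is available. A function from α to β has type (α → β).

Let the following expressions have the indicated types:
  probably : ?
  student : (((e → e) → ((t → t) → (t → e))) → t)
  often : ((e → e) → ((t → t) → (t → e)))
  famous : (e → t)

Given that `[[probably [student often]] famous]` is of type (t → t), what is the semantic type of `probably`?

[[probably [student often]] famous] must have type (t → t). The sister famous has type (e → t); that is not a function onto (t → t), so [probably [student often]] must be the functor, of type ((e → t) → (t → t)).
[probably [student often]] must have type ((e → t) → (t → t)). The sister [student often] has type t; that is not a function onto ((e → t) → (t → t)), so probably must be the functor, of type (t → ((e → t) → (t → t))).

(t → ((e → t) → (t → t)))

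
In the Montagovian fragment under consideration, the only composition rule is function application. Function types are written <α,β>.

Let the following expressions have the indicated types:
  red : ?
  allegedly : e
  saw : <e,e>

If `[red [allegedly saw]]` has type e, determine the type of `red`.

<e,e>

For [red [allegedly saw]] to have type e with [allegedly saw] of type e, red must be the function: red : <e,e>.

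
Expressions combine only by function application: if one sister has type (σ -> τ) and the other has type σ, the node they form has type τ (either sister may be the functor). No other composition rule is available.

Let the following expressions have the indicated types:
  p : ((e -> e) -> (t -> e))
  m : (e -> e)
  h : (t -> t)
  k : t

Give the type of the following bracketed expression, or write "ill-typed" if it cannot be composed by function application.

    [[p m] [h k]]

e

At [p m], p : ((e -> e) -> (t -> e)) takes m : (e -> e), giving (t -> e).
At [h k], h : (t -> t) takes k : t, giving t.
At [[p m] [h k]], [p m] : (t -> e) takes [h k] : t, giving e.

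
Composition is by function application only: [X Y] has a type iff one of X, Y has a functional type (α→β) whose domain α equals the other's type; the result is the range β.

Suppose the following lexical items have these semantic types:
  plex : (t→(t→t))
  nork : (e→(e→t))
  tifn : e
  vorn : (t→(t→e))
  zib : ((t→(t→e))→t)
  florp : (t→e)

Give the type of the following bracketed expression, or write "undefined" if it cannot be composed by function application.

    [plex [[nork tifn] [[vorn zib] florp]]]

(t→t)

[nork tifn] — nork of type (e→(e→t)) combines with tifn of type e: type (e→t).
[vorn zib] — zib of type ((t→(t→e))→t) combines with vorn of type (t→(t→e)): type t.
[[vorn zib] florp] — florp of type (t→e) combines with [vorn zib] of type t: type e.
[[nork tifn] [[vorn zib] florp]] — [nork tifn] of type (e→t) combines with [[vorn zib] florp] of type e: type t.
[plex [[nork tifn] [[vorn zib] florp]]] — plex of type (t→(t→t)) combines with [[nork tifn] [[vorn zib] florp]] of type t: type (t→t).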